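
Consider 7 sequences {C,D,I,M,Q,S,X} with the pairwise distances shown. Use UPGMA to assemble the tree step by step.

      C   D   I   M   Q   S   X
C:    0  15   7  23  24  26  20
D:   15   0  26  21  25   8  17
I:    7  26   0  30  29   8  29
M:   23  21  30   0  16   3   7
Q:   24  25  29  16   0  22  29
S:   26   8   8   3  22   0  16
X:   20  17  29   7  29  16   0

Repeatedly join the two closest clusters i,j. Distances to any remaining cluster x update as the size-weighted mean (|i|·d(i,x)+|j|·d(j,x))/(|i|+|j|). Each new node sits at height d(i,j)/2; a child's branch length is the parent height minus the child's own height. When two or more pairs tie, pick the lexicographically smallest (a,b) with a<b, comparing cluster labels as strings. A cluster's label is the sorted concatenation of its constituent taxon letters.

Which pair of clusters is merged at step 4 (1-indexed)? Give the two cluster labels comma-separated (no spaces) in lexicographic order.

D,MSX

1. join M+S (d=3) ⇒ MS; edges |M|=3/2, |S|=3/2
  updated: d(C,MS)=49/2, d(D,MS)=29/2, d(I,MS)=19, d(MS,Q)=19, d(MS,X)=23/2
2. join C+I (d=7) ⇒ CI; edges |C|=7/2, |I|=7/2
  updated: d(CI,D)=41/2, d(CI,MS)=87/4, d(CI,Q)=53/2, d(CI,X)=49/2
3. join MS+X (d=23/2) ⇒ MSX; edges |MS|=17/4, |X|=23/4
  updated: d(CI,MSX)=68/3, d(D,MSX)=46/3, d(MSX,Q)=67/3
4. join D+MSX (d=46/3) ⇒ DMSX; edges |D|=23/3, |MSX|=23/12
  updated: d(CI,DMSX)=177/8, d(DMSX,Q)=23
5. join CI+DMSX (d=177/8) ⇒ CDIMSX; edges |CI|=121/16, |DMSX|=163/48
  updated: d(CDIMSX,Q)=145/6
6. join CDIMSX+Q (d=145/6) ⇒ CDIMQSX; edges |CDIMSX|=49/48, |Q|=145/12
final tree: (((C:7/2,I:7/2):121/16,(D:23/3,((M:3/2,S:3/2):17/4,X:23/4):23/12):163/48):49/48,Q:145/12)
total length: 2575/48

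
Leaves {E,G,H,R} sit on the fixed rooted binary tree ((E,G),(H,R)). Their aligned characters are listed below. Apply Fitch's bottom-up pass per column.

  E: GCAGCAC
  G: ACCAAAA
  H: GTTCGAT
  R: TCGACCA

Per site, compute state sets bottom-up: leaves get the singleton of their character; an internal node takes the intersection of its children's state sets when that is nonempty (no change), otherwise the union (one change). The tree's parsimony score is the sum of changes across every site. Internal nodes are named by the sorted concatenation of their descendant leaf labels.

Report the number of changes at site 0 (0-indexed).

2

site 0, node EG: E={G} ∪ G={A} → {A,G} (+1)
site 0, node HR: H={G} ∪ R={T} → {G,T} (+1)
site 0, node EGHR: EG={A,G} ∩ HR={G,T} → {G} (+0)
site 1, node EG: E={C} ∩ G={C} → {C} (+0)
site 1, node HR: H={T} ∪ R={C} → {C,T} (+1)
site 1, node EGHR: EG={C} ∩ HR={C,T} → {C} (+0)
site 2, node EG: E={A} ∪ G={C} → {A,C} (+1)
site 2, node HR: H={T} ∪ R={G} → {G,T} (+1)
site 2, node EGHR: EG={A,C} ∪ HR={G,T} → {A,C,G,T} (+1)
site 3, node EG: E={G} ∪ G={A} → {A,G} (+1)
site 3, node HR: H={C} ∪ R={A} → {A,C} (+1)
site 3, node EGHR: EG={A,G} ∩ HR={A,C} → {A} (+0)
site 4, node EG: E={C} ∪ G={A} → {A,C} (+1)
site 4, node HR: H={G} ∪ R={C} → {C,G} (+1)
site 4, node EGHR: EG={A,C} ∩ HR={C,G} → {C} (+0)
site 5, node EG: E={A} ∩ G={A} → {A} (+0)
site 5, node HR: H={A} ∪ R={C} → {A,C} (+1)
site 5, node EGHR: EG={A} ∩ HR={A,C} → {A} (+0)
site 6, node EG: E={C} ∪ G={A} → {A,C} (+1)
site 6, node HR: H={T} ∪ R={A} → {A,T} (+1)
site 6, node EGHR: EG={A,C} ∩ HR={A,T} → {A} (+0)
per-site changes: [2, 1, 3, 2, 2, 1, 2]; total = 13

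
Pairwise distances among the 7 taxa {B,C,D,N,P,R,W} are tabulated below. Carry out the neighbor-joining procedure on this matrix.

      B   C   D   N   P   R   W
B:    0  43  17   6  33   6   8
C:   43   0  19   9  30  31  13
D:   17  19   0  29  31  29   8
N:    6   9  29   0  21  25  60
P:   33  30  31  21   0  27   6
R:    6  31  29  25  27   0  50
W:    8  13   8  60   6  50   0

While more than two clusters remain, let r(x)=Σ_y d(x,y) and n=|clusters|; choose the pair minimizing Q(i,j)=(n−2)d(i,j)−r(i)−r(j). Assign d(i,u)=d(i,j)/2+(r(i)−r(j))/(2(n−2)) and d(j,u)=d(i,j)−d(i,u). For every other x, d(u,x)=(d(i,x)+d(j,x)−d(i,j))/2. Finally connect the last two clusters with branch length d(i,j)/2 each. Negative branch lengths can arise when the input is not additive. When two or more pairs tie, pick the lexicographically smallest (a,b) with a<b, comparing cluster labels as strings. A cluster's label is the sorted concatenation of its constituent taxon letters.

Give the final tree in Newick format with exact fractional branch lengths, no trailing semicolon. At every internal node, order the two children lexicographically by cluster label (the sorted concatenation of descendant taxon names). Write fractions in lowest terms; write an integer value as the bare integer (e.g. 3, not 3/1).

((((B:-13/8,R:61/8):19/2,(C:13/4,N:23/4):37/4):4,D:51/8):81/16,(P:33/10,W:27/10):81/16)

1. join P+W (d=6, Q=-263) ⇒ PW; edges |P|=33/10, |W|=27/10
  updated: d(B,PW)=35/2, d(C,PW)=37/2, d(D,PW)=33/2, d(N,PW)=75/2, d(PW,R)=71/2
2. join B+R (d=6, Q=-192) ⇒ BR; edges |B|=-13/8, |R|=61/8
  updated: d(BR,C)=34, d(BR,D)=20, d(BR,N)=25/2, d(BR,PW)=47/2
3. join C+N (d=9, Q=-283/2) ⇒ CN; edges |C|=13/4, |N|=23/4
  updated: d(BR,CN)=75/4, d(CN,D)=39/2, d(CN,PW)=47/2
4. join BR+CN (d=75/4, Q=-173/2) ⇒ BCNR; edges |BR|=19/2, |CN|=37/4
  updated: d(BCNR,D)=83/8, d(BCNR,PW)=113/8
5. join BCNR+D (d=83/8, Q=-41) ⇒ BCDNR; edges |BCNR|=4, |D|=51/8
  updated: d(BCDNR,PW)=81/8
6. join BCDNR+PW (d=81/8) ⇒ BCDNPRW; edges |BCDNR|=81/16, |PW|=81/16
final tree: ((((B:-13/8,R:61/8):19/2,(C:13/4,N:23/4):37/4):4,D:51/8):81/16,(P:33/10,W:27/10):81/16)
total length: 241/4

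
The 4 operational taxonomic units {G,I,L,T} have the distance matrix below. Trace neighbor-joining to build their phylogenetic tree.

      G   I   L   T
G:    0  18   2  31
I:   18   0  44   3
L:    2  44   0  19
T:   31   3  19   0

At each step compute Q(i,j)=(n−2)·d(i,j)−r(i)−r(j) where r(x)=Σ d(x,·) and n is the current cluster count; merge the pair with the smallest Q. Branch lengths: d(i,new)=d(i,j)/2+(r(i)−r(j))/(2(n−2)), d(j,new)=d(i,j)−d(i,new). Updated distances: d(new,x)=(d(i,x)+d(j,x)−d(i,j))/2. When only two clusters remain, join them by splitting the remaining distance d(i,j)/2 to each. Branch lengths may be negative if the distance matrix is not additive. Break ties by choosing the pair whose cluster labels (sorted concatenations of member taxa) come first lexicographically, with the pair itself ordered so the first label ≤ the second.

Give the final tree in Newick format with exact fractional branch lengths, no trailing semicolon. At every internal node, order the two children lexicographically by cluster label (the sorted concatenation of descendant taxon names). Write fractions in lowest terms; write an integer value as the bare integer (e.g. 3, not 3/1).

(((G:-5/2,L:9/2):51/2,I:9/2):-3/4,T:-3/4)

step 1: merge (G,L) at d=2, Q=-112; branch lengths G→-5/2, L→9/2; new cluster GL
  updated: d(GL,I)=30, d(GL,T)=24
step 2: merge (GL,I) at d=30, Q=-57; branch lengths GL→51/2, I→9/2; new cluster GIL
  updated: d(GIL,T)=-3/2
step 3: merge (GIL,T) at d=-3/2; branch lengths GIL→-3/4, T→-3/4; new cluster GILT
final tree: (((G:-5/2,L:9/2):51/2,I:9/2):-3/4,T:-3/4)
total length: 61/2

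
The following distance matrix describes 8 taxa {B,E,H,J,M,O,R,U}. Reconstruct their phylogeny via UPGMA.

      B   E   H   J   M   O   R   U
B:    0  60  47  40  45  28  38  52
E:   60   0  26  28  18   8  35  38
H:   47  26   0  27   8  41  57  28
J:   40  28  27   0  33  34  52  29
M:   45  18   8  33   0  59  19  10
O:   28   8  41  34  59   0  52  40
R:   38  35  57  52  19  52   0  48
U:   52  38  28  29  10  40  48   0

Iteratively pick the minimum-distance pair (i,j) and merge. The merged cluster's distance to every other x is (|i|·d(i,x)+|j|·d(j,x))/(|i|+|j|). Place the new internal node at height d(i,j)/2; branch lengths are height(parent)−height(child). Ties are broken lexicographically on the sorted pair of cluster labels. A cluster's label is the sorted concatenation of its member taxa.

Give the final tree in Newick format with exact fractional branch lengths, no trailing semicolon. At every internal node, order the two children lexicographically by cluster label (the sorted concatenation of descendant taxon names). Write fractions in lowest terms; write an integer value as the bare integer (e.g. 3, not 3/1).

((B:19,R:19):79/24,((E:4,O:4):55/4,(((H:4,M:4):11/2,U:19/2):16/3,J:89/6):35/12):109/24)

iteration 1: select E,O (d=8); attach at lengths (4, 4); label the merged cluster EO
  updated: d(B,EO)=44, d(EO,H)=67/2, d(EO,J)=31, d(EO,M)=77/2, d(EO,R)=87/2, d(EO,U)=39
iteration 2: select H,M (d=8); attach at lengths (4, 4); label the merged cluster HM
  updated: d(B,HM)=46, d(EO,HM)=36, d(HM,J)=30, d(HM,R)=38, d(HM,U)=19
iteration 3: select HM,U (d=19); attach at lengths (11/2, 19/2); label the merged cluster HMU
  updated: d(B,HMU)=48, d(EO,HMU)=37, d(HMU,J)=89/3, d(HMU,R)=124/3
iteration 4: select HMU,J (d=89/3); attach at lengths (16/3, 89/6); label the merged cluster HJMU
  updated: d(B,HJMU)=46, d(EO,HJMU)=71/2, d(HJMU,R)=44
iteration 5: select EO,HJMU (d=71/2); attach at lengths (55/4, 35/12); label the merged cluster EHJMOU
  updated: d(B,EHJMOU)=136/3, d(EHJMOU,R)=263/6
iteration 6: select B,R (d=38); attach at lengths (19, 19); label the merged cluster BR
  updated: d(BR,EHJMOU)=535/12
iteration 7: select BR,EHJMOU (d=535/12); attach at lengths (79/24, 109/24); label the merged cluster BEHJMORU
final tree: ((B:19,R:19):79/24,((E:4,O:4):55/4,(((H:4,M:4):11/2,U:19/2):16/3,J:89/6):35/12):109/24)
total length: 341/3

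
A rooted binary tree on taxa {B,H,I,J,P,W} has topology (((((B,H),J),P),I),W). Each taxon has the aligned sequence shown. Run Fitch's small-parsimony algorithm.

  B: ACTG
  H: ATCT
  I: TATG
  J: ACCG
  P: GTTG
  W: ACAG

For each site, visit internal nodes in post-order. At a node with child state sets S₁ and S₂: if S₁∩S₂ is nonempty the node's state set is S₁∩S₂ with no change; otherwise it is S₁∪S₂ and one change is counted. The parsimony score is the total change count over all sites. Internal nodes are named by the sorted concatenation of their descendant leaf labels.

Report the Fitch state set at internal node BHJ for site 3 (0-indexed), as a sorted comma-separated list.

G

BH@0: {A} ∩ {A} = {A} (intersection, +0)
BHJ@0: {A} ∩ {A} = {A} (intersection, +0)
BHJP@0: {A} ∪ {G} = {A,G} (union, +1)
BHIJP@0: {A,G} ∪ {T} = {A,G,T} (union, +1)
BHIJPW@0: {A,G,T} ∩ {A} = {A} (intersection, +0)
BH@1: {C} ∪ {T} = {C,T} (union, +1)
BHJ@1: {C,T} ∩ {C} = {C} (intersection, +0)
BHJP@1: {C} ∪ {T} = {C,T} (union, +1)
BHIJP@1: {C,T} ∪ {A} = {A,C,T} (union, +1)
BHIJPW@1: {A,C,T} ∩ {C} = {C} (intersection, +0)
BH@2: {T} ∪ {C} = {C,T} (union, +1)
BHJ@2: {C,T} ∩ {C} = {C} (intersection, +0)
BHJP@2: {C} ∪ {T} = {C,T} (union, +1)
BHIJP@2: {C,T} ∩ {T} = {T} (intersection, +0)
BHIJPW@2: {T} ∪ {A} = {A,T} (union, +1)
BH@3: {G} ∪ {T} = {G,T} (union, +1)
BHJ@3: {G,T} ∩ {G} = {G} (intersection, +0)
BHJP@3: {G} ∩ {G} = {G} (intersection, +0)
BHIJP@3: {G} ∩ {G} = {G} (intersection, +0)
BHIJPW@3: {G} ∩ {G} = {G} (intersection, +0)
per-site changes: [2, 3, 3, 1]; total = 9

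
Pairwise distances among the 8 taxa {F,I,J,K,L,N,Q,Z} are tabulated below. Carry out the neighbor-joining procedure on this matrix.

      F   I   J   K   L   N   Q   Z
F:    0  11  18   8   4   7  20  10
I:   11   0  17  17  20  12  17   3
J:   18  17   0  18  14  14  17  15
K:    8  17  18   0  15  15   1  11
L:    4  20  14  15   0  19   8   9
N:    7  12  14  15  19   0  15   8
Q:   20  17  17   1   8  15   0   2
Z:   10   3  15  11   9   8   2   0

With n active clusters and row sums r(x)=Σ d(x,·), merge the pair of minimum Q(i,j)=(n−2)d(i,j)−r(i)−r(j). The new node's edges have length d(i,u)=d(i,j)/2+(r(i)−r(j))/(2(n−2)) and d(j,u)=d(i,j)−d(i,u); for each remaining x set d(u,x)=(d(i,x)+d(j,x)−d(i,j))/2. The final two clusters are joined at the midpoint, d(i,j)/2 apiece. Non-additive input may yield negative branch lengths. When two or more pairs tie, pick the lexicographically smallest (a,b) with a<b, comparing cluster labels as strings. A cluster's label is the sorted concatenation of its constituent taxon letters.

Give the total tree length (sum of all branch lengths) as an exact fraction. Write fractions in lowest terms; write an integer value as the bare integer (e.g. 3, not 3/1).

301/8

1. join K+Q (d=1, Q=-159) ⇒ KQ; edges |K|=11/12, |Q|=1/12
  updated: d(F,KQ)=27/2, d(I,KQ)=33/2, d(J,KQ)=17, d(KQ,L)=11, d(KQ,N)=29/2, d(KQ,Z)=6
2. join F+L (d=4, Q=-241/2) ⇒ FL; edges |F|=13/20, |L|=67/20
  updated: d(FL,I)=27/2, d(FL,J)=14, d(FL,KQ)=41/4, d(FL,N)=11, d(FL,Z)=15/2
3. join I+Z (d=3, Q=-179/2) ⇒ IZ; edges |I|=69/16, |Z|=-21/16
  updated: d(FL,IZ)=9, d(IZ,J)=29/2, d(IZ,KQ)=39/4, d(IZ,N)=17/2
4. join J+N (d=14, Q=-131/2) ⇒ JN; edges |J|=107/12, |N|=61/12
  updated: d(FL,JN)=11/2, d(IZ,JN)=9/2, d(JN,KQ)=35/4
5. join FL+KQ (d=41/4, Q=-33) ⇒ FKLQ; edges |FL|=33/8, |KQ|=49/8
  updated: d(FKLQ,IZ)=17/4, d(FKLQ,JN)=2
6. join FKLQ+IZ (d=17/4, Q=-43/4) ⇒ FIKLQZ; edges |FKLQ|=7/8, |IZ|=27/8
  updated: d(FIKLQZ,JN)=9/8
7. join FIKLQZ+JN (d=9/8) ⇒ FIJKLNQZ; edges |FIKLQZ|=9/16, |JN|=9/16
final tree: ((((F:13/20,L:67/20):33/8,(K:11/12,Q:1/12):49/8):7/8,(I:69/16,Z:-21/16):27/8):9/16,(J:107/12,N:61/12):9/16)
total length: 301/8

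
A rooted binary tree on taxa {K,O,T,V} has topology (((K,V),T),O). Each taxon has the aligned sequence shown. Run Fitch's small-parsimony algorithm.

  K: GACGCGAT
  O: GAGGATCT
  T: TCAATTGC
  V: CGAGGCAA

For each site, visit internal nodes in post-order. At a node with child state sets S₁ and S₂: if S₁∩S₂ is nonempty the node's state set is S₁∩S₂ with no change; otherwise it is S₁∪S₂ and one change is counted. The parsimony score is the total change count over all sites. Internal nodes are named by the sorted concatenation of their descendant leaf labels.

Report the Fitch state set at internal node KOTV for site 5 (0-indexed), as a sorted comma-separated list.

KV@0: {G} ∪ {C} = {C,G} (union, +1)
KTV@0: {C,G} ∪ {T} = {C,G,T} (union, +1)
KOTV@0: {C,G,T} ∩ {G} = {G} (intersection, +0)
KV@1: {A} ∪ {G} = {A,G} (union, +1)
KTV@1: {A,G} ∪ {C} = {A,C,G} (union, +1)
KOTV@1: {A,C,G} ∩ {A} = {A} (intersection, +0)
KV@2: {C} ∪ {A} = {A,C} (union, +1)
KTV@2: {A,C} ∩ {A} = {A} (intersection, +0)
KOTV@2: {A} ∪ {G} = {A,G} (union, +1)
KV@3: {G} ∩ {G} = {G} (intersection, +0)
KTV@3: {G} ∪ {A} = {A,G} (union, +1)
KOTV@3: {A,G} ∩ {G} = {G} (intersection, +0)
KV@4: {C} ∪ {G} = {C,G} (union, +1)
KTV@4: {C,G} ∪ {T} = {C,G,T} (union, +1)
KOTV@4: {C,G,T} ∪ {A} = {A,C,G,T} (union, +1)
KV@5: {G} ∪ {C} = {C,G} (union, +1)
KTV@5: {C,G} ∪ {T} = {C,G,T} (union, +1)
KOTV@5: {C,G,T} ∩ {T} = {T} (intersection, +0)
KV@6: {A} ∩ {A} = {A} (intersection, +0)
KTV@6: {A} ∪ {G} = {A,G} (union, +1)
KOTV@6: {A,G} ∪ {C} = {A,C,G} (union, +1)
KV@7: {T} ∪ {A} = {A,T} (union, +1)
KTV@7: {A,T} ∪ {C} = {A,C,T} (union, +1)
KOTV@7: {A,C,T} ∩ {T} = {T} (intersection, +0)
per-site changes: [2, 2, 2, 1, 3, 2, 2, 2]; total = 16

T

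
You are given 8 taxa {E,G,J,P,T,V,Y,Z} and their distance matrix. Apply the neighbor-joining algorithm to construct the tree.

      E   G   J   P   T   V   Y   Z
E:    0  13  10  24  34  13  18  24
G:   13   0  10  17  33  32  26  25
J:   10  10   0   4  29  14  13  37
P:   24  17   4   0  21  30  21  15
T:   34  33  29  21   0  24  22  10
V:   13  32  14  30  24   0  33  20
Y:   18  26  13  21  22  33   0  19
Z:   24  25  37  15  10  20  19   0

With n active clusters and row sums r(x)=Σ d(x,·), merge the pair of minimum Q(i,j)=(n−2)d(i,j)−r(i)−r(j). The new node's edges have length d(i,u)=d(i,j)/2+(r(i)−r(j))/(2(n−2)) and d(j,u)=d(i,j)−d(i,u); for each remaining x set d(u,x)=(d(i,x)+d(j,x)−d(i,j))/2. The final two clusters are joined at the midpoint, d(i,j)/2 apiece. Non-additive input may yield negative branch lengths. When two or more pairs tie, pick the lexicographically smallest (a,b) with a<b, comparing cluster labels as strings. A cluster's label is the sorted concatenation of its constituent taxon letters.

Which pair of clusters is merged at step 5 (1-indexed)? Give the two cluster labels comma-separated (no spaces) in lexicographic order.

1. join T+Z (d=10, Q=-263) ⇒ TZ; edges |T|=83/12, |Z|=37/12
  updated: d(E,TZ)=24, d(G,TZ)=24, d(J,TZ)=28, d(P,TZ)=13, d(TZ,V)=17, d(TZ,Y)=31/2
2. join E+V (d=13, Q=-176) ⇒ EV; edges |E|=14/5, |V|=51/5
  updated: d(EV,G)=16, d(EV,J)=11/2, d(EV,P)=41/2, d(EV,TZ)=14, d(EV,Y)=19
3. join TZ+Y (d=31/2, Q=-127) ⇒ TYZ; edges |TZ|=31/4, |Y|=31/4
  updated: d(EV,TYZ)=35/4, d(G,TYZ)=69/4, d(J,TYZ)=51/4, d(P,TYZ)=37/4
4. join EV+TYZ (d=35/4, Q=-145/2) ⇒ ETVYZ; edges |EV|=29/6, |TYZ|=47/12
  updated: d(ETVYZ,G)=49/4, d(ETVYZ,J)=19/4, d(ETVYZ,P)=21/2
5. join ETVYZ+G (d=49/4, Q=-169/4) ⇒ EGTVYZ; edges |ETVYZ|=51/16, |G|=145/16
  updated: d(EGTVYZ,J)=5/4, d(EGTVYZ,P)=61/8
6. join EGTVYZ+J (d=5/4, Q=-103/8) ⇒ EGJTVYZ; edges |EGTVYZ|=39/16, |J|=-19/16
  updated: d(EGJTVYZ,P)=83/16
7. join EGJTVYZ+P (d=83/16) ⇒ EGJPTVYZ; edges |EGJTVYZ|=83/32, |P|=83/32
final tree: (((((E:14/5,V:51/5):29/6,((T:83/12,Z:37/12):31/4,Y:31/4):47/12):51/16,G:145/16):39/16,J:-19/16):83/32,P:83/32)
total length: 1055/16

ETVYZ,G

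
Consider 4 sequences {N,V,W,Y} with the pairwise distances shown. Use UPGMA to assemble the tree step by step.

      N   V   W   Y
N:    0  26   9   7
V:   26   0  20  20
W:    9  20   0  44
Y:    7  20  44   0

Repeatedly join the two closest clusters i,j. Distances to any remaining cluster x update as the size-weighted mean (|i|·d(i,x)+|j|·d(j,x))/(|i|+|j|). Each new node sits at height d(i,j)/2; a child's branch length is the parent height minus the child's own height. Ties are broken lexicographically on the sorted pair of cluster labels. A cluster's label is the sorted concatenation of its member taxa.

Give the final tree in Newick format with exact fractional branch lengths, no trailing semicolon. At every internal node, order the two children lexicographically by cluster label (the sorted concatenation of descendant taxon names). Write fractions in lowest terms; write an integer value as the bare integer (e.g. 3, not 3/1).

((N:7/2,Y:7/2):71/8,(V:10,W:10):19/8)

1. join N+Y (d=7) ⇒ NY; edges |N|=7/2, |Y|=7/2
  updated: d(NY,V)=23, d(NY,W)=53/2
2. join V+W (d=20) ⇒ VW; edges |V|=10, |W|=10
  updated: d(NY,VW)=99/4
3. join NY+VW (d=99/4) ⇒ NVWY; edges |NY|=71/8, |VW|=19/8
final tree: ((N:7/2,Y:7/2):71/8,(V:10,W:10):19/8)
total length: 153/4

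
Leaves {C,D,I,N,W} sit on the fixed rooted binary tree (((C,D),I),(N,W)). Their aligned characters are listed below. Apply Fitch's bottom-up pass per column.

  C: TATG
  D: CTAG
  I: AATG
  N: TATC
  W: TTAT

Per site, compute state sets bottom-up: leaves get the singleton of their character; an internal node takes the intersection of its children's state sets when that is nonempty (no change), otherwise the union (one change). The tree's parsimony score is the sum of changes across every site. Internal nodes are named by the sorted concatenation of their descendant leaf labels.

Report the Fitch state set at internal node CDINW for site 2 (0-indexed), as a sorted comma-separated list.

T

site 0, node CD: C={T} ∪ D={C} → {C,T} (+1)
site 0, node CDI: CD={C,T} ∪ I={A} → {A,C,T} (+1)
site 0, node NW: N={T} ∩ W={T} → {T} (+0)
site 0, node CDINW: CDI={A,C,T} ∩ NW={T} → {T} (+0)
site 1, node CD: C={A} ∪ D={T} → {A,T} (+1)
site 1, node CDI: CD={A,T} ∩ I={A} → {A} (+0)
site 1, node NW: N={A} ∪ W={T} → {A,T} (+1)
site 1, node CDINW: CDI={A} ∩ NW={A,T} → {A} (+0)
site 2, node CD: C={T} ∪ D={A} → {A,T} (+1)
site 2, node CDI: CD={A,T} ∩ I={T} → {T} (+0)
site 2, node NW: N={T} ∪ W={A} → {A,T} (+1)
site 2, node CDINW: CDI={T} ∩ NW={A,T} → {T} (+0)
site 3, node CD: C={G} ∩ D={G} → {G} (+0)
site 3, node CDI: CD={G} ∩ I={G} → {G} (+0)
site 3, node NW: N={C} ∪ W={T} → {C,T} (+1)
site 3, node CDINW: CDI={G} ∪ NW={C,T} → {C,G,T} (+1)
per-site changes: [2, 2, 2, 2]; total = 8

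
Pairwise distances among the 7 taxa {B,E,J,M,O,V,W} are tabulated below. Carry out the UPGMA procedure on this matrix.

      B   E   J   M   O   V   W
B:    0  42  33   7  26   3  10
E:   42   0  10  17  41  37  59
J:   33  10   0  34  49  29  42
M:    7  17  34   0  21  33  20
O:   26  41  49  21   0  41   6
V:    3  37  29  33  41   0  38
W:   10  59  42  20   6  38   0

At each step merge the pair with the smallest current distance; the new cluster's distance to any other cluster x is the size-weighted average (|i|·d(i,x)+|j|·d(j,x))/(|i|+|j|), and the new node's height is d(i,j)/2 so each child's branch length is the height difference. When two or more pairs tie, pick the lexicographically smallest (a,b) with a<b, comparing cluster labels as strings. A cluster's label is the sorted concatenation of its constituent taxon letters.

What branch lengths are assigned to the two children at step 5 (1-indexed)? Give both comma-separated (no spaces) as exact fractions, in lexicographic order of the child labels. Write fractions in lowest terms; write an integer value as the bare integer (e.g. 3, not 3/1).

step 1: merge (B,V) at d=3; branch lengths B→3/2, V→3/2; new cluster BV
  updated: d(BV,E)=79/2, d(BV,J)=31, d(BV,M)=20, d(BV,O)=67/2, d(BV,W)=24
step 2: merge (O,W) at d=6; branch lengths O→3, W→3; new cluster OW
  updated: d(BV,OW)=115/4, d(E,OW)=50, d(J,OW)=91/2, d(M,OW)=41/2
step 3: merge (E,J) at d=10; branch lengths E→5, J→5; new cluster EJ
  updated: d(BV,EJ)=141/4, d(EJ,M)=51/2, d(EJ,OW)=191/4
step 4: merge (BV,M) at d=20; branch lengths BV→17/2, M→10; new cluster BMV
  updated: d(BMV,EJ)=32, d(BMV,OW)=26
step 5: merge (BMV,OW) at d=26; branch lengths BMV→3, OW→10; new cluster BMOVW
  updated: d(BMOVW,EJ)=383/10
step 6: merge (BMOVW,EJ) at d=383/10; branch lengths BMOVW→123/20, EJ→283/20; new cluster BEJMOVW
final tree: ((((B:3/2,V:3/2):17/2,M:10):3,(O:3,W:3):10):123/20,(E:5,J:5):283/20)
total length: 354/5

3,10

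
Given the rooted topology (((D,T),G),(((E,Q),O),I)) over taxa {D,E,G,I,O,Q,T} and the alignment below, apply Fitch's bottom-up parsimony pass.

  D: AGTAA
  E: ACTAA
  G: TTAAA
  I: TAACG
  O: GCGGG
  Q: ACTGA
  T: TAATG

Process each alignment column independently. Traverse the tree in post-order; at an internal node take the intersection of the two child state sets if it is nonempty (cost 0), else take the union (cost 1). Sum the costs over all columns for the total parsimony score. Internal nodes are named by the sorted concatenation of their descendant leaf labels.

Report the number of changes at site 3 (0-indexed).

DT@0: {A} ∪ {T} = {A,T} (union, +1)
DGT@0: {A,T} ∩ {T} = {T} (intersection, +0)
EQ@0: {A} ∩ {A} = {A} (intersection, +0)
EOQ@0: {A} ∪ {G} = {A,G} (union, +1)
EIOQ@0: {A,G} ∪ {T} = {A,G,T} (union, +1)
DEGIOQT@0: {T} ∩ {A,G,T} = {T} (intersection, +0)
DT@1: {G} ∪ {A} = {A,G} (union, +1)
DGT@1: {A,G} ∪ {T} = {A,G,T} (union, +1)
EQ@1: {C} ∩ {C} = {C} (intersection, +0)
EOQ@1: {C} ∩ {C} = {C} (intersection, +0)
EIOQ@1: {C} ∪ {A} = {A,C} (union, +1)
DEGIOQT@1: {A,G,T} ∩ {A,C} = {A} (intersection, +0)
DT@2: {T} ∪ {A} = {A,T} (union, +1)
DGT@2: {A,T} ∩ {A} = {A} (intersection, +0)
EQ@2: {T} ∩ {T} = {T} (intersection, +0)
EOQ@2: {T} ∪ {G} = {G,T} (union, +1)
EIOQ@2: {G,T} ∪ {A} = {A,G,T} (union, +1)
DEGIOQT@2: {A} ∩ {A,G,T} = {A} (intersection, +0)
DT@3: {A} ∪ {T} = {A,T} (union, +1)
DGT@3: {A,T} ∩ {A} = {A} (intersection, +0)
EQ@3: {A} ∪ {G} = {A,G} (union, +1)
EOQ@3: {A,G} ∩ {G} = {G} (intersection, +0)
EIOQ@3: {G} ∪ {C} = {C,G} (union, +1)
DEGIOQT@3: {A} ∪ {C,G} = {A,C,G} (union, +1)
DT@4: {A} ∪ {G} = {A,G} (union, +1)
DGT@4: {A,G} ∩ {A} = {A} (intersection, +0)
EQ@4: {A} ∩ {A} = {A} (intersection, +0)
EOQ@4: {A} ∪ {G} = {A,G} (union, +1)
EIOQ@4: {A,G} ∩ {G} = {G} (intersection, +0)
DEGIOQT@4: {A} ∪ {G} = {A,G} (union, +1)
per-site changes: [3, 3, 3, 4, 3]; total = 16

4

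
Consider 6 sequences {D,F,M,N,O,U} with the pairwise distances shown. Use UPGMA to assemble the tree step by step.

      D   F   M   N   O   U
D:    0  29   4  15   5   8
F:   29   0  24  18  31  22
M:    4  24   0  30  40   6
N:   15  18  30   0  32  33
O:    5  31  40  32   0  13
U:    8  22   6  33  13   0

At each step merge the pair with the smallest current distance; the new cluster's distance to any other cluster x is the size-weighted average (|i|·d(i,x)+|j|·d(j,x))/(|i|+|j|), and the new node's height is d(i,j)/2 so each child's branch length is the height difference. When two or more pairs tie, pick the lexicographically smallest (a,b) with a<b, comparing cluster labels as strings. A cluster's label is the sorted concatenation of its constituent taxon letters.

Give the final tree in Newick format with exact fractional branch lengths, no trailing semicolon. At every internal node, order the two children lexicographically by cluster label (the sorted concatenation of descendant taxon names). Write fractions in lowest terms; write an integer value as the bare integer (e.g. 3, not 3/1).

step 1: merge (D,M) at d=4; branch lengths D→2, M→2; new cluster DM
  updated: d(DM,F)=53/2, d(DM,N)=45/2, d(DM,O)=45/2, d(DM,U)=7
step 2: merge (DM,U) at d=7; branch lengths DM→3/2, U→7/2; new cluster DMU
  updated: d(DMU,F)=25, d(DMU,N)=26, d(DMU,O)=58/3
step 3: merge (F,N) at d=18; branch lengths F→9, N→9; new cluster FN
  updated: d(DMU,FN)=51/2, d(FN,O)=63/2
step 4: merge (DMU,O) at d=58/3; branch lengths DMU→37/6, O→29/3; new cluster DMOU
  updated: d(DMOU,FN)=27
step 5: merge (DMOU,FN) at d=27; branch lengths DMOU→23/6, FN→9/2; new cluster DFMNOU
final tree: ((((D:2,M:2):3/2,U:7/2):37/6,O:29/3):23/6,(F:9,N:9):9/2)
total length: 307/6

((((D:2,M:2):3/2,U:7/2):37/6,O:29/3):23/6,(F:9,N:9):9/2)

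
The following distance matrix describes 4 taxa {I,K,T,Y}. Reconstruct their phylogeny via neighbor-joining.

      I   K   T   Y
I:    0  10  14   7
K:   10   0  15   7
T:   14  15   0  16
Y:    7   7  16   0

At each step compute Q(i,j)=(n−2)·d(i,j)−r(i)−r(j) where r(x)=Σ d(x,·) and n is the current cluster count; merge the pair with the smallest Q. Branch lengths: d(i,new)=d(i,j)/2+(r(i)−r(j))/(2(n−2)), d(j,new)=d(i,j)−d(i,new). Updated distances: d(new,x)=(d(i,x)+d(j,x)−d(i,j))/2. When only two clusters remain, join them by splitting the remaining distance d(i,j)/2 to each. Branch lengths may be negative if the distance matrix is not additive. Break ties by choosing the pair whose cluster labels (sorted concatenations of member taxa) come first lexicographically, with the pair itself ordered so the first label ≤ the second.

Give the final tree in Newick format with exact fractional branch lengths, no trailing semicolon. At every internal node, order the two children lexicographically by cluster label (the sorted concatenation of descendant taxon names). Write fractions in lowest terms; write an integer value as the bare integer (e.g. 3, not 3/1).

iteration 1: select I,T (d=14, Q=-48); attach at lengths (7/2, 21/2); label the merged cluster IT
  updated: d(IT,K)=11/2, d(IT,Y)=9/2
iteration 2: select IT,K (d=11/2, Q=-17); attach at lengths (3/2, 4); label the merged cluster IKT
  updated: d(IKT,Y)=3
iteration 3: select IKT,Y (d=3); attach at lengths (3/2, 3/2); label the merged cluster IKTY
final tree: (((I:7/2,T:21/2):3/2,K:4):3/2,Y:3/2)
total length: 45/2

(((I:7/2,T:21/2):3/2,K:4):3/2,Y:3/2)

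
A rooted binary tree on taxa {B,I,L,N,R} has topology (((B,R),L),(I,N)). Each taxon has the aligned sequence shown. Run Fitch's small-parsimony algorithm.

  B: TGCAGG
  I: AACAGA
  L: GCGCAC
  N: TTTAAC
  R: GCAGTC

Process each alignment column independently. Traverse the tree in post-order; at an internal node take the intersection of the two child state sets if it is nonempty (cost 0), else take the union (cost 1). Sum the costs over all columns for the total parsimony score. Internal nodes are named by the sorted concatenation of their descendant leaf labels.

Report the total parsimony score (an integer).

site 0, node BR: B={T} ∪ R={G} → {G,T} (+1)
site 0, node BLR: BR={G,T} ∩ L={G} → {G} (+0)
site 0, node IN: I={A} ∪ N={T} → {A,T} (+1)
site 0, node BILNR: BLR={G} ∪ IN={A,T} → {A,G,T} (+1)
site 1, node BR: B={G} ∪ R={C} → {C,G} (+1)
site 1, node BLR: BR={C,G} ∩ L={C} → {C} (+0)
site 1, node IN: I={A} ∪ N={T} → {A,T} (+1)
site 1, node BILNR: BLR={C} ∪ IN={A,T} → {A,C,T} (+1)
site 2, node BR: B={C} ∪ R={A} → {A,C} (+1)
site 2, node BLR: BR={A,C} ∪ L={G} → {A,C,G} (+1)
site 2, node IN: I={C} ∪ N={T} → {C,T} (+1)
site 2, node BILNR: BLR={A,C,G} ∩ IN={C,T} → {C} (+0)
site 3, node BR: B={A} ∪ R={G} → {A,G} (+1)
site 3, node BLR: BR={A,G} ∪ L={C} → {A,C,G} (+1)
site 3, node IN: I={A} ∩ N={A} → {A} (+0)
site 3, node BILNR: BLR={A,C,G} ∩ IN={A} → {A} (+0)
site 4, node BR: B={G} ∪ R={T} → {G,T} (+1)
site 4, node BLR: BR={G,T} ∪ L={A} → {A,G,T} (+1)
site 4, node IN: I={G} ∪ N={A} → {A,G} (+1)
site 4, node BILNR: BLR={A,G,T} ∩ IN={A,G} → {A,G} (+0)
site 5, node BR: B={G} ∪ R={C} → {C,G} (+1)
site 5, node BLR: BR={C,G} ∩ L={C} → {C} (+0)
site 5, node IN: I={A} ∪ N={C} → {A,C} (+1)
site 5, node BILNR: BLR={C} ∩ IN={A,C} → {C} (+0)
per-site changes: [3, 3, 3, 2, 3, 2]; total = 16

16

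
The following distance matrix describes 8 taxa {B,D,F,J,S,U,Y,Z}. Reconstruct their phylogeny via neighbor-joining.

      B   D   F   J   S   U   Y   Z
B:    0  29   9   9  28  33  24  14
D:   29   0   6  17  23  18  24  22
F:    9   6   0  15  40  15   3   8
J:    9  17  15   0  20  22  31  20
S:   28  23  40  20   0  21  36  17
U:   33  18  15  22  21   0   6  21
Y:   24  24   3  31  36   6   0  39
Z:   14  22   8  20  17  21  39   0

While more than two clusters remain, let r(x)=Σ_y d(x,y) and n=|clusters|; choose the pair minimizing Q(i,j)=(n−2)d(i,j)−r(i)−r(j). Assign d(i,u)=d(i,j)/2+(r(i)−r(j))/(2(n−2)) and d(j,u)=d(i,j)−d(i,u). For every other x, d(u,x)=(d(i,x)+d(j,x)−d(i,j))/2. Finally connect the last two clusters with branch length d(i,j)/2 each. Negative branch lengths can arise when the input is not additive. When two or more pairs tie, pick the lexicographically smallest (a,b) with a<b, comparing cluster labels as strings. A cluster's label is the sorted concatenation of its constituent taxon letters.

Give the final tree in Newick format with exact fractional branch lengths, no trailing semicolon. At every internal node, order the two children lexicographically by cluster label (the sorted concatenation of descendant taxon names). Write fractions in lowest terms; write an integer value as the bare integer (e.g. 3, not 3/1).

((((B:17/3,J:10/3):133/32,(D:209/32,(F:-23/20,(U:3/4,Y:21/4):143/20):79/32):191/32):107/32,S:393/32):151/64,Z:151/64)

1. join U+Y (d=6, Q=-263) ⇒ UY; edges |U|=3/4, |Y|=21/4
  updated: d(B,UY)=51/2, d(D,UY)=18, d(F,UY)=6, d(J,UY)=47/2, d(S,UY)=51/2, d(UY,Z)=27
2. join F+UY (d=6, Q=-359/2) ⇒ FUY; edges |F|=-23/20, |UY|=143/20
  updated: d(B,FUY)=57/4, d(D,FUY)=9, d(FUY,J)=65/4, d(FUY,S)=119/4, d(FUY,Z)=29/2
3. join D+FUY (d=9, Q=-591/4) ⇒ DFUY; edges |D|=209/32, |FUY|=79/32
  updated: d(B,DFUY)=137/8, d(DFUY,J)=97/8, d(DFUY,S)=175/8, d(DFUY,Z)=55/4
4. join B+J (d=9, Q=-409/4) ⇒ BJ; edges |B|=17/3, |J|=10/3
  updated: d(BJ,DFUY)=81/8, d(BJ,S)=39/2, d(BJ,Z)=25/2
5. join BJ+DFUY (d=81/8, Q=-541/8) ⇒ BDFJUY; edges |BJ|=133/32, |DFUY|=191/32
  updated: d(BDFJUY,S)=125/8, d(BDFJUY,Z)=129/16
6. join BDFJUY+S (d=125/8, Q=-651/16) ⇒ BDFJSUY; edges |BDFJUY|=107/32, |S|=393/32
  updated: d(BDFJSUY,Z)=151/32
7. join BDFJSUY+Z (d=151/32) ⇒ BDFJSUYZ; edges |BDFJSUY|=151/64, |Z|=151/64
final tree: ((((B:17/3,J:10/3):133/32,(D:209/32,(F:-23/20,(U:3/4,Y:21/4):143/20):79/32):191/32):107/32,S:393/32):151/64,Z:151/64)
total length: 1935/32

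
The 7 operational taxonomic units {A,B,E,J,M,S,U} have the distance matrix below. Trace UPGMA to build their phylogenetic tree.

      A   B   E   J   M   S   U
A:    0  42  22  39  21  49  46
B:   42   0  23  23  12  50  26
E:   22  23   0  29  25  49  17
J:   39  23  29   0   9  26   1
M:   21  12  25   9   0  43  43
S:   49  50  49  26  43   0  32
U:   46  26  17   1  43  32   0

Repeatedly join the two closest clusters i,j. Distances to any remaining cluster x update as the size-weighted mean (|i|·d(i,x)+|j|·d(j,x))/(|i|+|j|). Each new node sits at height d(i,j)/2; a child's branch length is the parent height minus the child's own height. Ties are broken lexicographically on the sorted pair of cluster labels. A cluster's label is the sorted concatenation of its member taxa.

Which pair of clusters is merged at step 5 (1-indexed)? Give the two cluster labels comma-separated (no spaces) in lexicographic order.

iteration 1: select J,U (d=1); attach at lengths (1/2, 1/2); label the merged cluster JU
  updated: d(A,JU)=85/2, d(B,JU)=49/2, d(E,JU)=23, d(JU,M)=26, d(JU,S)=29
iteration 2: select B,M (d=12); attach at lengths (6, 6); label the merged cluster BM
  updated: d(A,BM)=63/2, d(BM,E)=24, d(BM,JU)=101/4, d(BM,S)=93/2
iteration 3: select A,E (d=22); attach at lengths (11, 11); label the merged cluster AE
  updated: d(AE,BM)=111/4, d(AE,JU)=131/4, d(AE,S)=49
iteration 4: select BM,JU (d=101/4); attach at lengths (53/8, 97/8); label the merged cluster BJMU
  updated: d(AE,BJMU)=121/4, d(BJMU,S)=151/4
iteration 5: select AE,BJMU (d=121/4); attach at lengths (33/8, 5/2); label the merged cluster ABEJMU
  updated: d(ABEJMU,S)=83/2
iteration 6: select ABEJMU,S (d=83/2); attach at lengths (45/8, 83/4); label the merged cluster ABEJMSU
final tree: (((A:11,E:11):33/8,((B:6,M:6):53/8,(J:1/2,U:1/2):97/8):5/2):45/8,S:83/4)
total length: 347/4

AE,BJMU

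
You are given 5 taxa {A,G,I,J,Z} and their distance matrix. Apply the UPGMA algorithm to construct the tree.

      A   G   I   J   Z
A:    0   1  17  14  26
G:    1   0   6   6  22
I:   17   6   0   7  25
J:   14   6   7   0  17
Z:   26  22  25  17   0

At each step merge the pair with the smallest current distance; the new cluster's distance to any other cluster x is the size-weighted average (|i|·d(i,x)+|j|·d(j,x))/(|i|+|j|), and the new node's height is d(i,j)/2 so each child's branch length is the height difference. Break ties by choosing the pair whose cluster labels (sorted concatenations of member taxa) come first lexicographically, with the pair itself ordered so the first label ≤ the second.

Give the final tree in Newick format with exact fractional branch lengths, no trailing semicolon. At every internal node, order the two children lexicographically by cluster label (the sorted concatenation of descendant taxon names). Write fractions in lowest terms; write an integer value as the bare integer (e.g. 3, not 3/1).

1. join A+G (d=1) ⇒ AG; edges |A|=1/2, |G|=1/2
  updated: d(AG,I)=23/2, d(AG,J)=10, d(AG,Z)=24
2. join I+J (d=7) ⇒ IJ; edges |I|=7/2, |J|=7/2
  updated: d(AG,IJ)=43/4, d(IJ,Z)=21
3. join AG+IJ (d=43/4) ⇒ AGIJ; edges |AG|=39/8, |IJ|=15/8
  updated: d(AGIJ,Z)=45/2
4. join AGIJ+Z (d=45/2) ⇒ AGIJZ; edges |AGIJ|=47/8, |Z|=45/4
final tree: (((A:1/2,G:1/2):39/8,(I:7/2,J:7/2):15/8):47/8,Z:45/4)
total length: 255/8

(((A:1/2,G:1/2):39/8,(I:7/2,J:7/2):15/8):47/8,Z:45/4)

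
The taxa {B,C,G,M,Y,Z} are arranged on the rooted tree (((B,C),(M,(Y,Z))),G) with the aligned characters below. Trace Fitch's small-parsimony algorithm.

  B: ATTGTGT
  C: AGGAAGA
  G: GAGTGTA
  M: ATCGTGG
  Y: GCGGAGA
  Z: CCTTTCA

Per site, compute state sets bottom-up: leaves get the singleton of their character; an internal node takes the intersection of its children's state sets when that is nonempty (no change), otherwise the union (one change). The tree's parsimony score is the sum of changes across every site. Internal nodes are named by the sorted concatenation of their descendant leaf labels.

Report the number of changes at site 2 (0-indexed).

3

BC@0: {A} ∩ {A} = {A} (intersection, +0)
YZ@0: {G} ∪ {C} = {C,G} (union, +1)
MYZ@0: {A} ∪ {C,G} = {A,C,G} (union, +1)
BCMYZ@0: {A} ∩ {A,C,G} = {A} (intersection, +0)
BCGMYZ@0: {A} ∪ {G} = {A,G} (union, +1)
BC@1: {T} ∪ {G} = {G,T} (union, +1)
YZ@1: {C} ∩ {C} = {C} (intersection, +0)
MYZ@1: {T} ∪ {C} = {C,T} (union, +1)
BCMYZ@1: {G,T} ∩ {C,T} = {T} (intersection, +0)
BCGMYZ@1: {T} ∪ {A} = {A,T} (union, +1)
BC@2: {T} ∪ {G} = {G,T} (union, +1)
YZ@2: {G} ∪ {T} = {G,T} (union, +1)
MYZ@2: {C} ∪ {G,T} = {C,G,T} (union, +1)
BCMYZ@2: {G,T} ∩ {C,G,T} = {G,T} (intersection, +0)
BCGMYZ@2: {G,T} ∩ {G} = {G} (intersection, +0)
BC@3: {G} ∪ {A} = {A,G} (union, +1)
YZ@3: {G} ∪ {T} = {G,T} (union, +1)
MYZ@3: {G} ∩ {G,T} = {G} (intersection, +0)
BCMYZ@3: {A,G} ∩ {G} = {G} (intersection, +0)
BCGMYZ@3: {G} ∪ {T} = {G,T} (union, +1)
BC@4: {T} ∪ {A} = {A,T} (union, +1)
YZ@4: {A} ∪ {T} = {A,T} (union, +1)
MYZ@4: {T} ∩ {A,T} = {T} (intersection, +0)
BCMYZ@4: {A,T} ∩ {T} = {T} (intersection, +0)
BCGMYZ@4: {T} ∪ {G} = {G,T} (union, +1)
BC@5: {G} ∩ {G} = {G} (intersection, +0)
YZ@5: {G} ∪ {C} = {C,G} (union, +1)
MYZ@5: {G} ∩ {C,G} = {G} (intersection, +0)
BCMYZ@5: {G} ∩ {G} = {G} (intersection, +0)
BCGMYZ@5: {G} ∪ {T} = {G,T} (union, +1)
BC@6: {T} ∪ {A} = {A,T} (union, +1)
YZ@6: {A} ∩ {A} = {A} (intersection, +0)
MYZ@6: {G} ∪ {A} = {A,G} (union, +1)
BCMYZ@6: {A,T} ∩ {A,G} = {A} (intersection, +0)
BCGMYZ@6: {A} ∩ {A} = {A} (intersection, +0)
per-site changes: [3, 3, 3, 3, 3, 2, 2]; total = 19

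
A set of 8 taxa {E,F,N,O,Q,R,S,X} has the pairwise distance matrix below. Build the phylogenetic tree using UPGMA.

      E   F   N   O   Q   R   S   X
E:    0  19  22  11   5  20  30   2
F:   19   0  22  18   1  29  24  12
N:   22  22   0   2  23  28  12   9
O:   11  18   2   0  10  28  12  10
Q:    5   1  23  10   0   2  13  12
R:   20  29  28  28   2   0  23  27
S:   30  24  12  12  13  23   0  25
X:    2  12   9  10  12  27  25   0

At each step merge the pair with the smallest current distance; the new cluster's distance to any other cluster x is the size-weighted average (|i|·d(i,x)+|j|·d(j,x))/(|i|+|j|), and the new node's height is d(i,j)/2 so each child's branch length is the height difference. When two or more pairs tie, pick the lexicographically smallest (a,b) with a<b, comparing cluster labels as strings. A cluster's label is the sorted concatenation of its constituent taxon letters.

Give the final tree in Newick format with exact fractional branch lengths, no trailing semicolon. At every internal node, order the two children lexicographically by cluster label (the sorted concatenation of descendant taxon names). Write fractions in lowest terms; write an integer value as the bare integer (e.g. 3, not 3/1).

step 1: merge (F,Q) at d=1; branch lengths F→1/2, Q→1/2; new cluster FQ
  updated: d(E,FQ)=12, d(FQ,N)=45/2, d(FQ,O)=14, d(FQ,R)=31/2, d(FQ,S)=37/2, d(FQ,X)=12
step 2: merge (E,X) at d=2; branch lengths E→1, X→1; new cluster EX
  updated: d(EX,FQ)=12, d(EX,N)=31/2, d(EX,O)=21/2, d(EX,R)=47/2, d(EX,S)=55/2
step 3: merge (N,O) at d=2; branch lengths N→1, O→1; new cluster NO
  updated: d(EX,NO)=13, d(FQ,NO)=73/4, d(NO,R)=28, d(NO,S)=12
step 4: merge (EX,FQ) at d=12; branch lengths EX→5, FQ→11/2; new cluster EFQX
  updated: d(EFQX,NO)=125/8, d(EFQX,R)=39/2, d(EFQX,S)=23
step 5: merge (NO,S) at d=12; branch lengths NO→5, S→6; new cluster NOS
  updated: d(EFQX,NOS)=217/12, d(NOS,R)=79/3
step 6: merge (EFQX,NOS) at d=217/12; branch lengths EFQX→73/24, NOS→73/24; new cluster EFNOQSX
  updated: d(EFNOQSX,R)=157/7
step 7: merge (EFNOQSX,R) at d=157/7; branch lengths EFNOQSX→365/168, R→157/14; new cluster EFNOQRSX
final tree: ((((E:1,X:1):5,(F:1/2,Q:1/2):11/2):73/24,((N:1,O:1):5,S:6):73/24):365/168,R:157/14)
total length: 7723/168

((((E:1,X:1):5,(F:1/2,Q:1/2):11/2):73/24,((N:1,O:1):5,S:6):73/24):365/168,R:157/14)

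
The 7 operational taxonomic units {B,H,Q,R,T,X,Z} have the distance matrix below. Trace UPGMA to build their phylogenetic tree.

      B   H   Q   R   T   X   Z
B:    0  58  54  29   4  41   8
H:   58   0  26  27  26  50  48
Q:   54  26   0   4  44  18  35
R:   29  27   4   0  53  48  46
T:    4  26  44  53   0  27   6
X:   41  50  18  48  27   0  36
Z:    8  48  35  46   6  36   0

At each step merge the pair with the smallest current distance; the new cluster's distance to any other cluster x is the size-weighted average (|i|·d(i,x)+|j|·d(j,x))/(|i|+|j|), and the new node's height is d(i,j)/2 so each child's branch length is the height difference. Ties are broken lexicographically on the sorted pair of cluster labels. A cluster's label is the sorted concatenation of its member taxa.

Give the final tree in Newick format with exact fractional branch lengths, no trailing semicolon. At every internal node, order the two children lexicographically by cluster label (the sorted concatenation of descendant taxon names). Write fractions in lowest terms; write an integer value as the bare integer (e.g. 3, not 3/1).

step 1: merge (B,T) at d=4; branch lengths B→2, T→2; new cluster BT
  updated: d(BT,H)=42, d(BT,Q)=49, d(BT,R)=41, d(BT,X)=34, d(BT,Z)=7
step 2: merge (Q,R) at d=4; branch lengths Q→2, R→2; new cluster QR
  updated: d(BT,QR)=45, d(H,QR)=53/2, d(QR,X)=33, d(QR,Z)=81/2
step 3: merge (BT,Z) at d=7; branch lengths BT→3/2, Z→7/2; new cluster BTZ
  updated: d(BTZ,H)=44, d(BTZ,QR)=87/2, d(BTZ,X)=104/3
step 4: merge (H,QR) at d=53/2; branch lengths H→53/4, QR→45/4; new cluster HQR
  updated: d(BTZ,HQR)=131/3, d(HQR,X)=116/3
step 5: merge (BTZ,X) at d=104/3; branch lengths BTZ→83/6, X→52/3; new cluster BTXZ
  updated: d(BTXZ,HQR)=509/12
step 6: merge (BTXZ,HQR) at d=509/12; branch lengths BTXZ→31/8, HQR→191/24; new cluster BHQRTXZ
final tree: ((((B:2,T:2):3/2,Z:7/2):83/6,X:52/3):31/8,(H:53/4,(Q:2,R:2):45/4):191/24)
total length: 161/2

((((B:2,T:2):3/2,Z:7/2):83/6,X:52/3):31/8,(H:53/4,(Q:2,R:2):45/4):191/24)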